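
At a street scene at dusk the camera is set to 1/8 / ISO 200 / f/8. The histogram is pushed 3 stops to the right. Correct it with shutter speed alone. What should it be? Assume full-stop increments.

Overexposed by 3 stops → need 3 stops darker.
Shutter speed: 1/8 → 1/15 → 1/30 → 1/60.

1/60s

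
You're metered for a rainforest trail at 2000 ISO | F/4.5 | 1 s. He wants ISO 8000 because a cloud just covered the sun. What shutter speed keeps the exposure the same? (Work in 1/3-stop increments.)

1/4s

ISO: 2000 → 2500 → 3200 → 4000 → 5000 → 6400 → 8000 — 2 stops higher (brighter).
Need 2 stops darker from the shutter speed: 1 → 0.8 → 0.6 → 0.5 → 0.4 → 0.3 → 1/4.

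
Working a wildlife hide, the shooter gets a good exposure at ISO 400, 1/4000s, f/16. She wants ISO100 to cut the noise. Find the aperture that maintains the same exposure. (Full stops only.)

ISO: 400 → 200 → 100 — 2 stops lower (darker).
Need 2 stops brighter from the aperture: f/16 → f/11 → f/8.

f/8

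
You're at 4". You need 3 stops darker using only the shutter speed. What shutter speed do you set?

Shutter speed: 4 → 2 → 1 → 1/2 — 3 stops shorter (darker).

1/2s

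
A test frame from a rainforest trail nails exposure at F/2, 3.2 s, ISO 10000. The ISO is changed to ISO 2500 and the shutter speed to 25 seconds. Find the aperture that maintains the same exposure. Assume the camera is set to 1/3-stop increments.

ISO: 10000 → 8000 → 6400 → 5000 → 4000 → 3200 → 2500 — 2 stops dropped (darker).
Shutter speed: 3.2 → 4 → 5 → 6 → 8 → 10 → 13 → 15 → 20 → 25 — 3 stops slower (brighter).
Net change so far: 1 stop brighter. Offset with the aperture: f/2 → f/2.2 → f/2.5 → f/2.8.

f/2.8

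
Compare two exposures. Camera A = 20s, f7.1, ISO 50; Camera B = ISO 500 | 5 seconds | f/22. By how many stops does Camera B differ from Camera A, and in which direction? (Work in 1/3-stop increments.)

Aperture: f/7.1 → f/8 → f/9 → f/10 → f/11 → f/13 → f/14 → f/16 → f/18 → f/20 → f/22 — 3 1/3 stops stopped down (darker).
Shutter speed: 20 → 15 → 13 → 10 → 8 → 6 → 5 — 2 stops shorter (darker).
ISO: 50 → 64 → 80 → 100 → 125 → 160 → 200 → 250 → 320 → 400 → 500 — 3 1/3 stops raised (brighter).
Net: −3 1/3 −2 +3 1/3 = −2 stops.

2 stops darker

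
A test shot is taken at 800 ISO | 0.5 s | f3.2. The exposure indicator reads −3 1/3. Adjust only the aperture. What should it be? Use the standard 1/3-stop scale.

f/1.0

Underexposed by 3 1/3 stops → need 3 1/3 stops brighter.
Aperture: f/3.2 → f/2.8 → f/2.5 → f/2.2 → f/2 → f/1.8 → f/1.6 → f/1.4 → f/1.2 → f/1.1 → f/1.0.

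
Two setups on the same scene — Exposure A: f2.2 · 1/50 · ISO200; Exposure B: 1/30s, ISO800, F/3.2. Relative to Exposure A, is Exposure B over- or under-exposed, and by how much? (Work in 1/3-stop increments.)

Aperture: f/2.2 → f/2.5 → f/2.8 → f/3.2 — 1 stop narrower (darker).
Shutter speed: 1/50 → 1/40 → 1/30 — 2/3 stop slower (brighter).
ISO: 200 → 250 → 320 → 400 → 500 → 640 → 800 — 2 stops higher (brighter).
Net: −1 +2/3 +2 = +1 2/3 stops.

1 2/3 stops brighter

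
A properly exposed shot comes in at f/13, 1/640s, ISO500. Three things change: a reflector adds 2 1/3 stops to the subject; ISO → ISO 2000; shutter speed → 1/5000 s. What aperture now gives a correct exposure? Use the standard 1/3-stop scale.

Scene light: 2 1/3 stops brighter.
ISO: 500 → 640 → 800 → 1000 → 1250 → 1600 → 2000 — 2 stops raised (brighter).
Shutter speed: 1/640 → 1/800 → 1/1000 → 1/1250 → 1/1600 → 1/2000 → 1/2500 → 1/3200 → 1/4000 → 1/5000 — 3 stops faster (darker).
Net so far: 1 1/3 stops brighter. Aperture: f/13 → f/14 → f/16 → f/18 → f/20.

f/20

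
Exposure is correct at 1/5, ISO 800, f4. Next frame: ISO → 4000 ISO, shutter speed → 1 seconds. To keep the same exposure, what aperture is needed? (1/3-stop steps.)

f/20

ISO: 800 → 1000 → 1250 → 1600 → 2000 → 2500 → 3200 → 4000 — 2 1/3 stops higher (brighter).
Shutter speed: 1/5 → 1/4 → 0.3 → 0.4 → 0.5 → 0.6 → 0.8 → 1 — 2 1/3 stops slower (brighter).
Net change so far: 4 2/3 stops brighter. Offset with the aperture: f/4 → f/4.5 → f/5 → f/5.6 → f/6.3 → f/7.1 → f/8 → f/9 → f/10 → f/11 → f/13 → f/14 → f/16 → f/18 → f/20.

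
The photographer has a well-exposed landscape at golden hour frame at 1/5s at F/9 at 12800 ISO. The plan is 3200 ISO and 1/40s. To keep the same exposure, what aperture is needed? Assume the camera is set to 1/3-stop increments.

f/1.6

ISO: 12800 → 10000 → 8000 → 6400 → 5000 → 4000 → 3200 — 2 stops dropped (darker).
Shutter speed: 1/5 → 1/6 → 1/8 → 1/10 → 1/13 → 1/15 → 1/20 → 1/25 → 1/30 → 1/40 — 3 stops shorter (darker).
Net change so far: 5 stops darker. Offset with the aperture: f/9 → f/8 → f/7.1 → f/6.3 → f/5.6 → f/5 → f/4.5 → f/4 → f/3.5 → f/3.2 → f/2.8 → f/2.5 → f/2.2 → f/2 → f/1.8 → f/1.6.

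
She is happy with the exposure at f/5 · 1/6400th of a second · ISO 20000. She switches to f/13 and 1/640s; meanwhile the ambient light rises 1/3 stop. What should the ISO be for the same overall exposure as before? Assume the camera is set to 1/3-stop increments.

Scene light: 1/3 stop brighter.
Aperture: f/5 → f/5.6 → f/6.3 → f/7.1 → f/8 → f/9 → f/10 → f/11 → f/13 — 2 2/3 stops smaller aperture (darker).
Shutter speed: 1/6400 → 1/5000 → 1/4000 → 1/3200 → 1/2500 → 1/2000 → 1/1600 → 1/1250 → 1/1000 → 1/800 → 1/640 — 3 1/3 stops longer (brighter).
Net so far: 1 stop brighter. ISO: 20000 → 16000 → 12800 → 10000.

ISO 10000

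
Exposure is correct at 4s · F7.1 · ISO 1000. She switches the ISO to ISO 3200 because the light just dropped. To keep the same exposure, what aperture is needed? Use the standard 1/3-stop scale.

f/13

ISO: 1000 → 1250 → 1600 → 2000 → 2500 → 3200 — 1 2/3 stops higher (brighter).
Need 1 2/3 stops darker from the aperture: f/7.1 → f/8 → f/9 → f/10 → f/11 → f/13.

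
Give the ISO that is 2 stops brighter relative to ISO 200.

ISO: 200 → 400 → 800 — 2 stops raised (brighter).

ISO 800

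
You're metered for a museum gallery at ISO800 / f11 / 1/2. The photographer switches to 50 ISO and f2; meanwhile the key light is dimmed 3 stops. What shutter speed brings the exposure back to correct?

Scene light: 3 stops darker.
ISO: 800 → 400 → 200 → 100 → 50 — 4 stops lower (darker).
Aperture: f/11 → f/8 → f/5.6 → f/4 → f/2.8 → f/2 — 5 stops opened up (brighter).
Net so far: 2 stops darker. Shutter speed: 1/2 → 1 → 2.

2 s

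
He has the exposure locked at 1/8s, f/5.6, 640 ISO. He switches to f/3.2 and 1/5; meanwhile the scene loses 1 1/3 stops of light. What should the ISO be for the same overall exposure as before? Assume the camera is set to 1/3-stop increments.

ISO 320

Scene light: 1 1/3 stops darker.
Aperture: f/5.6 → f/5 → f/4.5 → f/4 → f/3.5 → f/3.2 — 1 2/3 stops opened up (brighter).
Shutter speed: 1/8 → 1/6 → 1/5 — 2/3 stop longer (brighter).
Net so far: 1 stop brighter. ISO: 640 → 500 → 400 → 320.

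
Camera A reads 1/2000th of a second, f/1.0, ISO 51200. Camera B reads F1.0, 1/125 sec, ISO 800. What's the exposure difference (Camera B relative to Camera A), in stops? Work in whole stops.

2 stops darker

Aperture: unchanged.
Shutter speed: 1/2000 → 1/1000 → 1/500 → 1/250 → 1/125 — 4 stops slower (brighter).
ISO: 51200 → 25600 → 12800 → 6400 → 3200 → 1600 → 800 — 6 stops dropped (darker).
Net: +4 −6 = −2 stops.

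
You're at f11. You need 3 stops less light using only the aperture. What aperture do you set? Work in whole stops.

Aperture: f/11 → f/16 → f/22 → f/32 — 3 stops narrower (darker).

f/32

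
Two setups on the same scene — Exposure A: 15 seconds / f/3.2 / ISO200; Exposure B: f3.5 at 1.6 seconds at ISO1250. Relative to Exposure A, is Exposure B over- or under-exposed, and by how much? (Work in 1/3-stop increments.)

1 stop darker

Aperture: f/3.2 → f/3.5 — 1/3 stop narrower (darker).
Shutter speed: 15 → 13 → 10 → 8 → 6 → 5 → 4 → 3.2 → 2.5 → 2 → 1.6 — 3 1/3 stops faster (darker).
ISO: 200 → 250 → 320 → 400 → 500 → 640 → 800 → 1000 → 1250 — 2 2/3 stops raised (brighter).
Net: −1/3 −3 1/3 +2 2/3 = −1 stop.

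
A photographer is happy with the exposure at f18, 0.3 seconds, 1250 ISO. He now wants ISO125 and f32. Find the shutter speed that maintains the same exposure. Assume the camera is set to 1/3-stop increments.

10 s

ISO: 1250 → 1000 → 800 → 640 → 500 → 400 → 320 → 250 → 200 → 160 → 125 — 3 1/3 stops dropped (darker).
Aperture: f/18 → f/20 → f/22 → f/25 → f/29 → f/32 — 1 2/3 stops smaller aperture (darker).
Net change so far: 5 stops darker. Offset with the shutter speed: 0.3 → 0.4 → 0.5 → 0.6 → 0.8 → 1 → 1.3 → 1.6 → 2 → 2.5 → 3.2 → 4 → 5 → 6 → 8 → 10.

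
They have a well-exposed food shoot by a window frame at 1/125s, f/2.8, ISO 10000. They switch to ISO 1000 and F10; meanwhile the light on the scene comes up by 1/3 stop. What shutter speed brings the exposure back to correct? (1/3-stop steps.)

Scene light: 1/3 stop brighter.
ISO: 10000 → 8000 → 6400 → 5000 → 4000 → 3200 → 2500 → 2000 → 1600 → 1250 → 1000 — 3 1/3 stops lower (darker).
Aperture: f/2.8 → f/3.2 → f/3.5 → f/4 → f/4.5 → f/5 → f/5.6 → f/6.3 → f/7.1 → f/8 → f/9 → f/10 — 3 2/3 stops stopped down (darker).
Net so far: 6 2/3 stops darker. Shutter speed: 1/125 → 1/100 → 1/80 → 1/60 → 1/50 → 1/40 → 1/30 → 1/25 → 1/20 → 1/15 → 1/13 → 1/10 → 1/8 → 1/6 → 1/5 → 1/4 → 0.3 → 0.4 → 0.5 → 0.6 → 0.8.

0.8 s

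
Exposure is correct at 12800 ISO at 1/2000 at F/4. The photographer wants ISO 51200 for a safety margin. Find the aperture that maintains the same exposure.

ISO: 12800 → 25600 → 51200 — 2 stops raised (brighter).
Need 2 stops darker from the aperture: f/4 → f/5.6 → f/8.

f/8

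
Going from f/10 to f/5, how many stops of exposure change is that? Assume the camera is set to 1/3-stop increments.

2 stops

f/10 → f/9 → f/8 → f/7.1 → f/6.3 → f/5.6 → f/5 — count the steps: 6 third-stops = 2 stops.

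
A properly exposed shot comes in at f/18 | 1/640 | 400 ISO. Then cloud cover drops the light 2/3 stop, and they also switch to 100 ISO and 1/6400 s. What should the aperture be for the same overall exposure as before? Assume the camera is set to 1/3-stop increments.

Scene light: 2/3 stop darker.
ISO: 400 → 320 → 250 → 200 → 160 → 125 → 100 — 2 stops dropped (darker).
Shutter speed: 1/640 → 1/800 → 1/1000 → 1/1250 → 1/1600 → 1/2000 → 1/2500 → 1/3200 → 1/4000 → 1/5000 → 1/6400 — 3 1/3 stops faster (darker).
Net so far: 6 stops darker. Aperture: f/18 → f/16 → f/14 → f/13 → f/11 → f/10 → f/9 → f/8 → f/7.1 → f/6.3 → f/5.6 → f/5 → f/4.5 → f/4 → f/3.5 → f/3.2 → f/2.8 → f/2.5 → f/2.2.

f/2.2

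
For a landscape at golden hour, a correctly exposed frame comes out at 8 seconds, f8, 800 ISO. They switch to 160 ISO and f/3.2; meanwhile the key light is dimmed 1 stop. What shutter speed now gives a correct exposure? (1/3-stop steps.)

13 s

Scene light: 1 stop darker.
ISO: 800 → 640 → 500 → 400 → 320 → 250 → 200 → 160 — 2 1/3 stops dropped (darker).
Aperture: f/8 → f/7.1 → f/6.3 → f/5.6 → f/5 → f/4.5 → f/4 → f/3.5 → f/3.2 — 2 2/3 stops larger aperture (brighter).
Net so far: 2/3 stop darker. Shutter speed: 8 → 10 → 13.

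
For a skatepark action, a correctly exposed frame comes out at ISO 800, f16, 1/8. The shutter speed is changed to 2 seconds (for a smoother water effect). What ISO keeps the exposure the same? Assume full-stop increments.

ISO 50

Shutter speed: 1/8 → 1/4 → 1/2 → 1 → 2 — 4 stops slower (brighter).
Need 4 stops darker from the ISO: 800 → 400 → 200 → 100 → 50.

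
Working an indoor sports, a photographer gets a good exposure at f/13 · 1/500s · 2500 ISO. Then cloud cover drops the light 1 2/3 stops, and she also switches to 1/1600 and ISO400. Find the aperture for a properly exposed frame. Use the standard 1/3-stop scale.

f/1.6

Scene light: 1 2/3 stops darker.
Shutter speed: 1/500 → 1/640 → 1/800 → 1/1000 → 1/1250 → 1/1600 — 1 2/3 stops faster (darker).
ISO: 2500 → 2000 → 1600 → 1250 → 1000 → 800 → 640 → 500 → 400 — 2 2/3 stops lower (darker).
Net so far: 6 stops darker. Aperture: f/13 → f/11 → f/10 → f/9 → f/8 → f/7.1 → f/6.3 → f/5.6 → f/5 → f/4.5 → f/4 → f/3.5 → f/3.2 → f/2.8 → f/2.5 → f/2.2 → f/2 → f/1.8 → f/1.6.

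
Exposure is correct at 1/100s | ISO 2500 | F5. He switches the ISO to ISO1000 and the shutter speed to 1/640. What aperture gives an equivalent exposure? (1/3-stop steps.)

ISO: 2500 → 2000 → 1600 → 1250 → 1000 — 1 1/3 stops lower (darker).
Shutter speed: 1/100 → 1/125 → 1/160 → 1/200 → 1/250 → 1/320 → 1/400 → 1/500 → 1/640 — 2 2/3 stops shorter (darker).
Net change so far: 4 stops darker. Offset with the aperture: f/5 → f/4.5 → f/4 → f/3.5 → f/3.2 → f/2.8 → f/2.5 → f/2.2 → f/2 → f/1.8 → f/1.6 → f/1.4 → f/1.2.

f/1.2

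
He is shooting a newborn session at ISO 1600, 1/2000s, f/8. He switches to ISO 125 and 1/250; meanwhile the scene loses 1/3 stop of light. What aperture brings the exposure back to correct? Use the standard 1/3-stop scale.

f/5.6

Scene light: 1/3 stop darker.
ISO: 1600 → 1250 → 1000 → 800 → 640 → 500 → 400 → 320 → 250 → 200 → 160 → 125 — 3 2/3 stops lower (darker).
Shutter speed: 1/2000 → 1/1600 → 1/1250 → 1/1000 → 1/800 → 1/640 → 1/500 → 1/400 → 1/320 → 1/250 — 3 stops slower (brighter).
Net so far: 1 stop darker. Aperture: f/8 → f/7.1 → f/6.3 → f/5.6.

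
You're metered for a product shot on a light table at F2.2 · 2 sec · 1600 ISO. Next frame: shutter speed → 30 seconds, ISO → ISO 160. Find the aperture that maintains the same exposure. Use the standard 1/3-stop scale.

Shutter speed: 2 → 2.5 → 3.2 → 4 → 5 → 6 → 8 → 10 → 13 → 15 → 20 → 25 → 30 — 4 stops longer (brighter).
ISO: 1600 → 1250 → 1000 → 800 → 640 → 500 → 400 → 320 → 250 → 200 → 160 — 3 1/3 stops dropped (darker).
Net change so far: 2/3 stop brighter. Offset with the aperture: f/2.2 → f/2.5 → f/2.8.

f/2.8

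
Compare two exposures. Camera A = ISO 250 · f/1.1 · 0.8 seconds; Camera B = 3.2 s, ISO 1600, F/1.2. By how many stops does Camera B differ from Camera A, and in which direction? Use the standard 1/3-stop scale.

Aperture: f/1.1 → f/1.2 — 1/3 stop stopped down (darker).
Shutter speed: 0.8 → 1 → 1.3 → 1.6 → 2 → 2.5 → 3.2 — 2 stops longer (brighter).
ISO: 250 → 320 → 400 → 500 → 640 → 800 → 1000 → 1250 → 1600 — 2 2/3 stops raised (brighter).
Net: −1/3 +2 +2 2/3 = +4 1/3 stops.

4 1/3 stops brighter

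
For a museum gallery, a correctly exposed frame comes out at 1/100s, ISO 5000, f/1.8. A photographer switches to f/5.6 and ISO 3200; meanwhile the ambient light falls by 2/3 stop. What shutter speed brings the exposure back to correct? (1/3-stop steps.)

1/4s

Scene light: 2/3 stop darker.
Aperture: f/1.8 → f/2 → f/2.2 → f/2.5 → f/2.8 → f/3.2 → f/3.5 → f/4 → f/4.5 → f/5 → f/5.6 — 3 1/3 stops smaller aperture (darker).
ISO: 5000 → 4000 → 3200 — 2/3 stop dropped (darker).
Net so far: 4 2/3 stops darker. Shutter speed: 1/100 → 1/80 → 1/60 → 1/50 → 1/40 → 1/30 → 1/25 → 1/20 → 1/15 → 1/13 → 1/10 → 1/8 → 1/6 → 1/5 → 1/4.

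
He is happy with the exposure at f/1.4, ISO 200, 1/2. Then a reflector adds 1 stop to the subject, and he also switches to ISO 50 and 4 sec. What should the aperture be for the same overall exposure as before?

Scene light: 1 stop brighter.
ISO: 200 → 100 → 50 — 2 stops lower (darker).
Shutter speed: 1/2 → 1 → 2 → 4 — 3 stops slower (brighter).
Net so far: 2 stops brighter. Aperture: f/1.4 → f/2 → f/2.8.

f/2.8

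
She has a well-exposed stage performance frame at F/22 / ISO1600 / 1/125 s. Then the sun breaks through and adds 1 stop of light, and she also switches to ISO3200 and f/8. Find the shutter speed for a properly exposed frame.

Scene light: 1 stop brighter.
ISO: 1600 → 3200 — 1 stop raised (brighter).
Aperture: f/22 → f/16 → f/11 → f/8 — 3 stops wider (brighter).
Net so far: 5 stops brighter. Shutter speed: 1/125 → 1/250 → 1/500 → 1/1000 → 1/2000 → 1/4000.

1/4000s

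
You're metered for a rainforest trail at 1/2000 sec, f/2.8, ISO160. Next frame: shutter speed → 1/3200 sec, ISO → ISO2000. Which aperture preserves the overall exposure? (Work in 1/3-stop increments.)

f/8

Shutter speed: 1/2000 → 1/2500 → 1/3200 — 2/3 stop shorter (darker).
ISO: 160 → 200 → 250 → 320 → 400 → 500 → 640 → 800 → 1000 → 1250 → 1600 → 2000 — 3 2/3 stops raised (brighter).
Net change so far: 3 stops brighter. Offset with the aperture: f/2.8 → f/3.2 → f/3.5 → f/4 → f/4.5 → f/5 → f/5.6 → f/6.3 → f/7.1 → f/8.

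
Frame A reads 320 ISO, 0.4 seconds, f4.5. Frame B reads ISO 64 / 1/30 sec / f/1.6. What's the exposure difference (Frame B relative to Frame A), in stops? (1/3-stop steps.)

Aperture: f/4.5 → f/4 → f/3.5 → f/3.2 → f/2.8 → f/2.5 → f/2.2 → f/2 → f/1.8 → f/1.6 — 3 stops wider (brighter).
Shutter speed: 0.4 → 0.3 → 1/4 → 1/5 → 1/6 → 1/8 → 1/10 → 1/13 → 1/15 → 1/20 → 1/25 → 1/30 — 3 2/3 stops shorter (darker).
ISO: 320 → 250 → 200 → 160 → 125 → 100 → 80 → 64 — 2 1/3 stops dropped (darker).
Net: +3 −3 2/3 −2 1/3 = −3 stops.

3 stops darker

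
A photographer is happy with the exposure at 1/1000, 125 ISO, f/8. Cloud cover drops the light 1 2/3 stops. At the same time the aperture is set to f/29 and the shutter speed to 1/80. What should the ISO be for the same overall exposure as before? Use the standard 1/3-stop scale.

Scene light: 1 2/3 stops darker.
Aperture: f/8 → f/9 → f/10 → f/11 → f/13 → f/14 → f/16 → f/18 → f/20 → f/22 → f/25 → f/29 — 3 2/3 stops smaller aperture (darker).
Shutter speed: 1/1000 → 1/800 → 1/640 → 1/500 → 1/400 → 1/320 → 1/250 → 1/200 → 1/160 → 1/125 → 1/100 → 1/80 — 3 2/3 stops slower (brighter).
Net so far: 1 2/3 stops darker. ISO: 125 → 160 → 200 → 250 → 320 → 400.

ISO 400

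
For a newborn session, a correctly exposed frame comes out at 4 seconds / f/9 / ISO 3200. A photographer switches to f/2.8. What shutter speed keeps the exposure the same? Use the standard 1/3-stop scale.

Aperture: f/9 → f/8 → f/7.1 → f/6.3 → f/5.6 → f/5 → f/4.5 → f/4 → f/3.5 → f/3.2 → f/2.8 — 3 1/3 stops larger aperture (brighter).
Need 3 1/3 stops darker from the shutter speed: 4 → 3.2 → 2.5 → 2 → 1.6 → 1.3 → 1 → 0.8 → 0.6 → 0.5 → 0.4.

0.4 s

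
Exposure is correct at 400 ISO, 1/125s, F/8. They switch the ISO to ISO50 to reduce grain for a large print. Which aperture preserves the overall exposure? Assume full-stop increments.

ISO: 400 → 200 → 100 → 50 — 3 stops lower (darker).
Need 3 stops brighter from the aperture: f/8 → f/5.6 → f/4 → f/2.8.

f/2.8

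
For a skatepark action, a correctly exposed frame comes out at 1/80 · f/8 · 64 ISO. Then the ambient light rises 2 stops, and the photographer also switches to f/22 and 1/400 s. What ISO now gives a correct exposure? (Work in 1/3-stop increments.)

Scene light: 2 stops brighter.
Aperture: f/8 → f/9 → f/10 → f/11 → f/13 → f/14 → f/16 → f/18 → f/20 → f/22 — 3 stops stopped down (darker).
Shutter speed: 1/80 → 1/100 → 1/125 → 1/160 → 1/200 → 1/250 → 1/320 → 1/400 — 2 1/3 stops faster (darker).
Net so far: 3 1/3 stops darker. ISO: 64 → 80 → 100 → 125 → 160 → 200 → 250 → 320 → 400 → 500 → 640.

ISO 640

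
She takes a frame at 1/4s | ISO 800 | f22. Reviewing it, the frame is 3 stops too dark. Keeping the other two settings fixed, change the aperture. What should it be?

Underexposed by 3 stops → need 3 stops brighter.
Aperture: f/22 → f/16 → f/11 → f/8.

f/8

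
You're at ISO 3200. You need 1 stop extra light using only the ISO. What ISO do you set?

ISO 6400

ISO: 3200 → 6400 — 1 stop raised (brighter).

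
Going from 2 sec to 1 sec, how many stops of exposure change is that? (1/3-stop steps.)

1 stop

2 → 1.6 → 1.3 → 1 — count the steps: 3 third-stops = 1 stop.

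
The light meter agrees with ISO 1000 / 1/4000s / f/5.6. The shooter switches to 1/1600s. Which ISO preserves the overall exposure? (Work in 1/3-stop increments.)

Shutter speed: 1/4000 → 1/3200 → 1/2500 → 1/2000 → 1/1600 — 1 1/3 stops longer (brighter).
Need 1 1/3 stops darker from the ISO: 1000 → 800 → 640 → 500 → 400.

ISO 400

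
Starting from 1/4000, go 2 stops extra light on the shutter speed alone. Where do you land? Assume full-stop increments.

1/1000s

Shutter speed: 1/4000 → 1/2000 → 1/1000 — 2 stops slower (brighter).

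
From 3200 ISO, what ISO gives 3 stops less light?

ISO 400

ISO: 3200 → 1600 → 800 → 400 — 3 stops lower (darker).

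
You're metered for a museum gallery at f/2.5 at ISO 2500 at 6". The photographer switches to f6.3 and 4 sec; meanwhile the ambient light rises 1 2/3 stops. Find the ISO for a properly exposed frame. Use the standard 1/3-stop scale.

ISO 8000

Scene light: 1 2/3 stops brighter.
Aperture: f/2.5 → f/2.8 → f/3.2 → f/3.5 → f/4 → f/4.5 → f/5 → f/5.6 → f/6.3 — 2 2/3 stops stopped down (darker).
Shutter speed: 6 → 5 → 4 — 2/3 stop faster (darker).
Net so far: 1 2/3 stops darker. ISO: 2500 → 3200 → 4000 → 5000 → 6400 → 8000.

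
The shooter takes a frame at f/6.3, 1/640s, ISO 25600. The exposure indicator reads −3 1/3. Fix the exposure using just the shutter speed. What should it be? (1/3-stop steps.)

1/60s

Underexposed by 3 1/3 stops → need 3 1/3 stops brighter.
Shutter speed: 1/640 → 1/500 → 1/400 → 1/320 → 1/250 → 1/200 → 1/160 → 1/125 → 1/100 → 1/80 → 1/60.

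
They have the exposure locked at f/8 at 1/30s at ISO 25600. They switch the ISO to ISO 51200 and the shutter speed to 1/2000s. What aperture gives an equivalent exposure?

f/1.4

ISO: 25600 → 51200 — 1 stop higher (brighter).
Shutter speed: 1/30 → 1/60 → 1/125 → 1/250 → 1/500 → 1/1000 → 1/2000 — 6 stops faster (darker).
Net change so far: 5 stops darker. Offset with the aperture: f/8 → f/5.6 → f/4 → f/2.8 → f/2 → f/1.4.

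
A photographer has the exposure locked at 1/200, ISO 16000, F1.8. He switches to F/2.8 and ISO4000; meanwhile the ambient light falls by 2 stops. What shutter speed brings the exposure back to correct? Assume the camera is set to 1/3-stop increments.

1/5s

Scene light: 2 stops darker.
Aperture: f/1.8 → f/2 → f/2.2 → f/2.5 → f/2.8 — 1 1/3 stops narrower (darker).
ISO: 16000 → 12800 → 10000 → 8000 → 6400 → 5000 → 4000 — 2 stops dropped (darker).
Net so far: 5 1/3 stops darker. Shutter speed: 1/200 → 1/160 → 1/125 → 1/100 → 1/80 → 1/60 → 1/50 → 1/40 → 1/30 → 1/25 → 1/20 → 1/15 → 1/13 → 1/10 → 1/8 → 1/6 → 1/5.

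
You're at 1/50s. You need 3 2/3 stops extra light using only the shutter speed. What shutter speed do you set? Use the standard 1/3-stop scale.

Shutter speed: 1/50 → 1/40 → 1/30 → 1/25 → 1/20 → 1/15 → 1/13 → 1/10 → 1/8 → 1/6 → 1/5 → 1/4 — 3 2/3 stops longer (brighter).

1/4s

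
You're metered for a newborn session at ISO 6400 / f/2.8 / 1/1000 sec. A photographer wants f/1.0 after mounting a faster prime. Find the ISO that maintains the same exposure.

Aperture: f/2.8 → f/2 → f/1.4 → f/1.0 — 3 stops wider (brighter).
Need 3 stops darker from the ISO: 6400 → 3200 → 1600 → 800.

ISO 800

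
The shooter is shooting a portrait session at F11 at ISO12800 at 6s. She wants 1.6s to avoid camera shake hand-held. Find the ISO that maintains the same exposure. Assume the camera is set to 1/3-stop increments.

Shutter speed: 6 → 5 → 4 → 3.2 → 2.5 → 2 → 1.6 — 2 stops faster (darker).
Need 2 stops brighter from the ISO: 12800 → 16000 → 20000 → 25600 → 32000 → 40000 → 51200.

ISO 51200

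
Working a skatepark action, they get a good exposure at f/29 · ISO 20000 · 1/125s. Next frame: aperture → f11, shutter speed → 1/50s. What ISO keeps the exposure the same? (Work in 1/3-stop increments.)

ISO 1250

Aperture: f/29 → f/25 → f/22 → f/20 → f/18 → f/16 → f/14 → f/13 → f/11 — 2 2/3 stops opened up (brighter).
Shutter speed: 1/125 → 1/100 → 1/80 → 1/60 → 1/50 — 1 1/3 stops slower (brighter).
Net change so far: 4 stops brighter. Offset with the ISO: 20000 → 16000 → 12800 → 10000 → 8000 → 6400 → 5000 → 4000 → 3200 → 2500 → 2000 → 1600 → 1250.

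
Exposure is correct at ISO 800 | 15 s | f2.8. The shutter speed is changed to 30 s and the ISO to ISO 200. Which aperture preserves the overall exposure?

Shutter speed: 15 → 30 — 1 stop slower (brighter).
ISO: 800 → 400 → 200 — 2 stops dropped (darker).
Net change so far: 1 stop darker. Offset with the aperture: f/2.8 → f/2.

f/2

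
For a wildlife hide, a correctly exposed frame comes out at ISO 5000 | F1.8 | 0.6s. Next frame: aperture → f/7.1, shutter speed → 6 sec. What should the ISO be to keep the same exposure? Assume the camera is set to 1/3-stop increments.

Aperture: f/1.8 → f/2 → f/2.2 → f/2.5 → f/2.8 → f/3.2 → f/3.5 → f/4 → f/4.5 → f/5 → f/5.6 → f/6.3 → f/7.1 — 4 stops narrower (darker).
Shutter speed: 0.6 → 0.8 → 1 → 1.3 → 1.6 → 2 → 2.5 → 3.2 → 4 → 5 → 6 — 3 1/3 stops slower (brighter).
Net change so far: 2/3 stop darker. Offset with the ISO: 5000 → 6400 → 8000.

ISO 8000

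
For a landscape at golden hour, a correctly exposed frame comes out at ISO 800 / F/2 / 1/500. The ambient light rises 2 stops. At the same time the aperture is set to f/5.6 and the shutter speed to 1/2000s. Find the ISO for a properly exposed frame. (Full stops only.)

ISO 6400

Scene light: 2 stops brighter.
Aperture: f/2 → f/2.8 → f/4 → f/5.6 — 3 stops narrower (darker).
Shutter speed: 1/500 → 1/1000 → 1/2000 — 2 stops faster (darker).
Net so far: 3 stops darker. ISO: 800 → 1600 → 3200 → 6400.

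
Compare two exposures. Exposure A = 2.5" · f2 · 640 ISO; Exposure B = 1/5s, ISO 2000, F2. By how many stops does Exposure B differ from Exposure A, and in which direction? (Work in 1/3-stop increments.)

Aperture: unchanged.
Shutter speed: 2.5 → 2 → 1.6 → 1.3 → 1 → 0.8 → 0.6 → 0.5 → 0.4 → 0.3 → 1/4 → 1/5 — 3 2/3 stops faster (darker).
ISO: 640 → 800 → 1000 → 1250 → 1600 → 2000 — 1 2/3 stops raised (brighter).
Net: −3 2/3 +1 2/3 = −2 stops.

2 stops darker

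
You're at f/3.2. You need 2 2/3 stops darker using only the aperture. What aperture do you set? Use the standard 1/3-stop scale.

Aperture: f/3.2 → f/3.5 → f/4 → f/4.5 → f/5 → f/5.6 → f/6.3 → f/7.1 → f/8 — 2 2/3 stops narrower (darker).

f/8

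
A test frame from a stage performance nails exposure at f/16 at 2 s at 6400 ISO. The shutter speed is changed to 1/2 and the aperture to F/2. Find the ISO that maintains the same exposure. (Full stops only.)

ISO 400

Shutter speed: 2 → 1 → 1/2 — 2 stops shorter (darker).
Aperture: f/16 → f/11 → f/8 → f/5.6 → f/4 → f/2.8 → f/2 — 6 stops opened up (brighter).
Net change so far: 4 stops brighter. Offset with the ISO: 6400 → 3200 → 1600 → 800 → 400.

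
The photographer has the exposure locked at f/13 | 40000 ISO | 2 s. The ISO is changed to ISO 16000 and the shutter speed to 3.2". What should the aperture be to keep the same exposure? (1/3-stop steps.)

f/10

ISO: 40000 → 32000 → 25600 → 20000 → 16000 — 1 1/3 stops lower (darker).
Shutter speed: 2 → 2.5 → 3.2 — 2/3 stop slower (brighter).
Net change so far: 2/3 stop darker. Offset with the aperture: f/13 → f/11 → f/10.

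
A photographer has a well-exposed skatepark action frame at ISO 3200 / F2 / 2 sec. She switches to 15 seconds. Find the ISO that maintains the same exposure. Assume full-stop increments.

ISO 400

Shutter speed: 2 → 4 → 8 → 15 — 3 stops longer (brighter).
Need 3 stops darker from the ISO: 3200 → 1600 → 800 → 400.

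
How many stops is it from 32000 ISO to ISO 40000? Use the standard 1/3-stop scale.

1/3 stop

32000 → 40000 — count the steps: 1 third-stops = 1/3 stop.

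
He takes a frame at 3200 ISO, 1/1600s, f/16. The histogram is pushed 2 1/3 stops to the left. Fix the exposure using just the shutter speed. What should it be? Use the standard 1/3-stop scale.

1/320s

Underexposed by 2 1/3 stops → need 2 1/3 stops brighter.
Shutter speed: 1/1600 → 1/1250 → 1/1000 → 1/800 → 1/640 → 1/500 → 1/400 → 1/320.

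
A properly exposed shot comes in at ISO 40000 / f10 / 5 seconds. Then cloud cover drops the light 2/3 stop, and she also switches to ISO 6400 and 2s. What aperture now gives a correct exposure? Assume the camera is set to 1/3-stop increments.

f/2

Scene light: 2/3 stop darker.
ISO: 40000 → 32000 → 25600 → 20000 → 16000 → 12800 → 10000 → 8000 → 6400 — 2 2/3 stops lower (darker).
Shutter speed: 5 → 4 → 3.2 → 2.5 → 2 — 1 1/3 stops faster (darker).
Net so far: 4 2/3 stops darker. Aperture: f/10 → f/9 → f/8 → f/7.1 → f/6.3 → f/5.6 → f/5 → f/4.5 → f/4 → f/3.5 → f/3.2 → f/2.8 → f/2.5 → f/2.2 → f/2.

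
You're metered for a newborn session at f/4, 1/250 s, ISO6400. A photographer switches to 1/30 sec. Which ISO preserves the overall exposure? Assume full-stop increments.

ISO 800

Shutter speed: 1/250 → 1/125 → 1/60 → 1/30 — 3 stops longer (brighter).
Need 3 stops darker from the ISO: 6400 → 3200 → 1600 → 800.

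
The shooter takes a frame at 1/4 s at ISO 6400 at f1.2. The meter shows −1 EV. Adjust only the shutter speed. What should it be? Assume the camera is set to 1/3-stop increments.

Underexposed by 1 stop → need 1 stop brighter.
Shutter speed: 1/4 → 0.3 → 0.4 → 0.5.

0.5 s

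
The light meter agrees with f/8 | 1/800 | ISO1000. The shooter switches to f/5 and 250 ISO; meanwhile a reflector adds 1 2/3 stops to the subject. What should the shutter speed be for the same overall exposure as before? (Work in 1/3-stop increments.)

Scene light: 1 2/3 stops brighter.
Aperture: f/8 → f/7.1 → f/6.3 → f/5.6 → f/5 — 1 1/3 stops opened up (brighter).
ISO: 1000 → 800 → 640 → 500 → 400 → 320 → 250 — 2 stops dropped (darker).
Net so far: 1 stop brighter. Shutter speed: 1/800 → 1/1000 → 1/1250 → 1/1600.

1/1600s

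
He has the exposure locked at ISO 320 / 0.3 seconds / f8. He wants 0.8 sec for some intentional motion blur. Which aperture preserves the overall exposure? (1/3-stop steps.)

Shutter speed: 0.3 → 0.4 → 0.5 → 0.6 → 0.8 — 1 1/3 stops longer (brighter).
Need 1 1/3 stops darker from the aperture: f/8 → f/9 → f/10 → f/11 → f/13.

f/13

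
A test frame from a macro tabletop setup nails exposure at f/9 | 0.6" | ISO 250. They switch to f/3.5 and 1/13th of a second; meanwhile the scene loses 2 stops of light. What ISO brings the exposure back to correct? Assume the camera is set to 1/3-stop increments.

Scene light: 2 stops darker.
Aperture: f/9 → f/8 → f/7.1 → f/6.3 → f/5.6 → f/5 → f/4.5 → f/4 → f/3.5 — 2 2/3 stops larger aperture (brighter).
Shutter speed: 0.6 → 0.5 → 0.4 → 0.3 → 1/4 → 1/5 → 1/6 → 1/8 → 1/10 → 1/13 — 3 stops shorter (darker).
Net so far: 2 1/3 stops darker. ISO: 250 → 320 → 400 → 500 → 640 → 800 → 1000 → 1250.

ISO 1250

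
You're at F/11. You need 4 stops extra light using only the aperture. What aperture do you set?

Aperture: f/11 → f/8 → f/5.6 → f/4 → f/2.8 — 4 stops wider (brighter).

f/2.8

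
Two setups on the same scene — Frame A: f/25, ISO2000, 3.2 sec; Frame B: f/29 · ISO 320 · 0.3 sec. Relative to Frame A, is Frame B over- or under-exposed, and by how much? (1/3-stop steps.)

6 1/3 stops darker

Aperture: f/25 → f/29 — 1/3 stop stopped down (darker).
Shutter speed: 3.2 → 2.5 → 2 → 1.6 → 1.3 → 1 → 0.8 → 0.6 → 0.5 → 0.4 → 0.3 — 3 1/3 stops faster (darker).
ISO: 2000 → 1600 → 1250 → 1000 → 800 → 640 → 500 → 400 → 320 — 2 2/3 stops lower (darker).
Net: −1/3 −3 1/3 −2 2/3 = −6 1/3 stops.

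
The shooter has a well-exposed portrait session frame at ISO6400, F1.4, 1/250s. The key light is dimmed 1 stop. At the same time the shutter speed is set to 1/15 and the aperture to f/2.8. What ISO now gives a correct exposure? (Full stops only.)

ISO 3200

Scene light: 1 stop darker.
Shutter speed: 1/250 → 1/125 → 1/60 → 1/30 → 1/15 — 4 stops longer (brighter).
Aperture: f/1.4 → f/2 → f/2.8 — 2 stops narrower (darker).
Net so far: 1 stop brighter. ISO: 6400 → 3200.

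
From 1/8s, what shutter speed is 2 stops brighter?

1/2s

Shutter speed: 1/8 → 1/4 → 1/2 — 2 stops slower (brighter).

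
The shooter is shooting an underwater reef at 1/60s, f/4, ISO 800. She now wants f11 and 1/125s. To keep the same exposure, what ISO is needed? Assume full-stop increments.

ISO 12800

Aperture: f/4 → f/5.6 → f/8 → f/11 — 3 stops stopped down (darker).
Shutter speed: 1/60 → 1/125 — 1 stop faster (darker).
Net change so far: 4 stops darker. Offset with the ISO: 800 → 1600 → 3200 → 6400 → 12800.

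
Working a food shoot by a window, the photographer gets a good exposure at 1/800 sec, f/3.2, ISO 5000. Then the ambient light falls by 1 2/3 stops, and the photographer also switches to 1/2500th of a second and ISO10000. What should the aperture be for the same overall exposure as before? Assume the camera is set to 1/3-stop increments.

f/1.4

Scene light: 1 2/3 stops darker.
Shutter speed: 1/800 → 1/1000 → 1/1250 → 1/1600 → 1/2000 → 1/2500 — 1 2/3 stops shorter (darker).
ISO: 5000 → 6400 → 8000 → 10000 — 1 stop higher (brighter).
Net so far: 2 1/3 stops darker. Aperture: f/3.2 → f/2.8 → f/2.5 → f/2.2 → f/2 → f/1.8 → f/1.6 → f/1.4.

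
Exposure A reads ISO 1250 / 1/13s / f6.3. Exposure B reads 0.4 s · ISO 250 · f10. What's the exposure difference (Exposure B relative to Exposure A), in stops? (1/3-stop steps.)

Aperture: f/6.3 → f/7.1 → f/8 → f/9 → f/10 — 1 1/3 stops narrower (darker).
Shutter speed: 1/13 → 1/10 → 1/8 → 1/6 → 1/5 → 1/4 → 0.3 → 0.4 — 2 1/3 stops slower (brighter).
ISO: 1250 → 1000 → 800 → 640 → 500 → 400 → 320 → 250 — 2 1/3 stops dropped (darker).
Net: −1 1/3 +2 1/3 −2 1/3 = −1 1/3 stops.

1 1/3 stops darker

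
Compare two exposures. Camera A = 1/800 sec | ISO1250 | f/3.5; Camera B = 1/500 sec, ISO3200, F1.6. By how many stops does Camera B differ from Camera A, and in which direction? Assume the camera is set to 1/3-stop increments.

4 1/3 stops brighter

Aperture: f/3.5 → f/3.2 → f/2.8 → f/2.5 → f/2.2 → f/2 → f/1.8 → f/1.6 — 2 1/3 stops opened up (brighter).
Shutter speed: 1/800 → 1/640 → 1/500 — 2/3 stop slower (brighter).
ISO: 1250 → 1600 → 2000 → 2500 → 3200 — 1 1/3 stops higher (brighter).
Net: +2 1/3 +2/3 +1 1/3 = +4 1/3 stops.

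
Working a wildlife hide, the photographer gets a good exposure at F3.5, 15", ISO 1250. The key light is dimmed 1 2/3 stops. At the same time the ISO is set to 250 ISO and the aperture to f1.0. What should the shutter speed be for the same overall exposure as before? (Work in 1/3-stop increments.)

20 s

Scene light: 1 2/3 stops darker.
ISO: 1250 → 1000 → 800 → 640 → 500 → 400 → 320 → 250 — 2 1/3 stops lower (darker).
Aperture: f/3.5 → f/3.2 → f/2.8 → f/2.5 → f/2.2 → f/2 → f/1.8 → f/1.6 → f/1.4 → f/1.2 → f/1.1 → f/1.0 — 3 2/3 stops wider (brighter).
Net so far: 1/3 stop darker. Shutter speed: 15 → 20.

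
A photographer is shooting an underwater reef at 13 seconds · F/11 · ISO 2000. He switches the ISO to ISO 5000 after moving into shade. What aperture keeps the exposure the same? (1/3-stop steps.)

ISO: 2000 → 2500 → 3200 → 4000 → 5000 — 1 1/3 stops higher (brighter).
Need 1 1/3 stops darker from the aperture: f/11 → f/13 → f/14 → f/16 → f/18.

f/18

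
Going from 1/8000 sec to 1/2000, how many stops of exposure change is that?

2 stops

1/8000 → 1/4000 → 1/2000 — count the steps: 2 stops.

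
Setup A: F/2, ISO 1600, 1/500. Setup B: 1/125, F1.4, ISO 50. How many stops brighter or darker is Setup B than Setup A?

2 stops darker

Aperture: f/2 → f/1.4 — 1 stop opened up (brighter).
Shutter speed: 1/500 → 1/250 → 1/125 — 2 stops slower (brighter).
ISO: 1600 → 800 → 400 → 200 → 100 → 50 — 5 stops dropped (darker).
Net: +1 +2 −5 = −2 stops.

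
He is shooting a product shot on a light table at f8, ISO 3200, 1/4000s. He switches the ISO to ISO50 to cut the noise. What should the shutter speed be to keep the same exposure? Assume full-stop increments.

1/60s

ISO: 3200 → 1600 → 800 → 400 → 200 → 100 → 50 — 6 stops lower (darker).
Need 6 stops brighter from the shutter speed: 1/4000 → 1/2000 → 1/1000 → 1/500 → 1/250 → 1/125 → 1/60.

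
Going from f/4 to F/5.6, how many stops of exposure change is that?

1 stop

f/4 → f/5.6 — count the steps: 1 stop.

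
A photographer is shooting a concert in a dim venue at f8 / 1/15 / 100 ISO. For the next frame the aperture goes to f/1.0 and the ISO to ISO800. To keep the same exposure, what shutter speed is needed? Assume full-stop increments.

1/8000s

Aperture: f/8 → f/5.6 → f/4 → f/2.8 → f/2 → f/1.4 → f/1.0 — 6 stops opened up (brighter).
ISO: 100 → 200 → 400 → 800 — 3 stops higher (brighter).
Net change so far: 9 stops brighter. Offset with the shutter speed: 1/15 → 1/30 → 1/60 → 1/125 → 1/250 → 1/500 → 1/1000 → 1/2000 → 1/4000 → 1/8000.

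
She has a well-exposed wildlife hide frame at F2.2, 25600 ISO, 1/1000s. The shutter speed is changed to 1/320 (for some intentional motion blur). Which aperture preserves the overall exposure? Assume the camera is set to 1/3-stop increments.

f/4

Shutter speed: 1/1000 → 1/800 → 1/640 → 1/500 → 1/400 → 1/320 — 1 2/3 stops slower (brighter).
Need 1 2/3 stops darker from the aperture: f/2.2 → f/2.5 → f/2.8 → f/3.2 → f/3.5 → f/4.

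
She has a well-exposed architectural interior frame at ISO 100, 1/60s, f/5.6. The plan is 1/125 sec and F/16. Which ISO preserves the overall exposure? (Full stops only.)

Shutter speed: 1/60 → 1/125 — 1 stop faster (darker).
Aperture: f/5.6 → f/8 → f/11 → f/16 — 3 stops narrower (darker).
Net change so far: 4 stops darker. Offset with the ISO: 100 → 200 → 400 → 800 → 1600.

ISO 1600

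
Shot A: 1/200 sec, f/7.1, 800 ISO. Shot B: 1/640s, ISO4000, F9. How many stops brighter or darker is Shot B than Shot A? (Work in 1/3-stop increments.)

Aperture: f/7.1 → f/8 → f/9 — 2/3 stop narrower (darker).
Shutter speed: 1/200 → 1/250 → 1/320 → 1/400 → 1/500 → 1/640 — 1 2/3 stops faster (darker).
ISO: 800 → 1000 → 1250 → 1600 → 2000 → 2500 → 3200 → 4000 — 2 1/3 stops raised (brighter).
Net: −2/3 −1 2/3 +2 1/3 = 0 stops.

same exposure (0 stops)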